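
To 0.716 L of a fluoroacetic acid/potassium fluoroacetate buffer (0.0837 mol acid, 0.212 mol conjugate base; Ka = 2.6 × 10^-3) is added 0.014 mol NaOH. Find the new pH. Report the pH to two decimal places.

OH- converts FCH2COOH to FCH2COO-: FCH2COOH → 0.0697 mol, FCH2COO- → 0.226 mol.
pKa = −log(2.6 × 10^-3) = 2.585
pH = pKa + log([A⁻]/[HA]) = 2.585 + log(0.226/0.0697) = 2.585 +0.511

pH = 3.10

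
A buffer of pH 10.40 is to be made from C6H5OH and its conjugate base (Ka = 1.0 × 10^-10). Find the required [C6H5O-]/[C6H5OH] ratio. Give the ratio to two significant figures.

ratio = 2.5

pKa = -log(1.0 × 10^-10) = 10.000
pH = pKa + log(r) ⇒ log(r) = 10.40 − 10.000 = +0.400
r = [C6H5O-]/[C6H5OH] = 10^(+0.400) = 2.51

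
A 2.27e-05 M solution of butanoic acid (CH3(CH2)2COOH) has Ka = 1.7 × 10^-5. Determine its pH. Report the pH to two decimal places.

CH3(CH2)2COOH ⇌ CH3(CH2)2COO- + H+
Let x = [H+] at equilibrium. Ka = x²/(2.27e-05 − x).
The 5% rule fails; solving x² + Ka·x − Ka·C₀ = 0 exactly:
x = (−Ka + √(Ka² + 4·Ka·C₀))/2 = 1.29 × 10^-5 M
pH = −log(1.29 × 10^-5) = 4.89

pH = 4.89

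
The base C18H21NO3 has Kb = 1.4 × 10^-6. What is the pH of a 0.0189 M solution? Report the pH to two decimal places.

C18H21NO3 + H2O ⇌ C18H22NO3+ + OH-
From the ICE table, Kb = [OH-]²/(0.0189 − [OH-]) = 1.4 × 10^-6.
Neglecting [OH-] in the denominator: [OH-] = √(1.4 × 10^-6 × 0.0189) = 1.63 × 10^-4 M
pOH = 3.79, so pH = 14.00 − pOH = 10.21

pH = 10.21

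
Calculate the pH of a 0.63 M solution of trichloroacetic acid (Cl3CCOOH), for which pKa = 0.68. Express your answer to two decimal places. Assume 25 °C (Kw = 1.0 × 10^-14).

Cl3CCOOH ⇌ Cl3CCOO- + H+
Ka = 10^(−0.68) = 2.09 × 10^-1
Let x = [H+] at equilibrium. Ka = x²/(0.63 − x).
Here C₀/Ka ≈ 3.01, so the small-x approximation fails. Use the quadratic:
x = (−Ka + √(Ka² + 4·Ka·C₀))/2 = 2.73 × 10^-1 M
pH = −log[H+] = −log(2.73 × 10^-1) = 0.56

pH = 0.56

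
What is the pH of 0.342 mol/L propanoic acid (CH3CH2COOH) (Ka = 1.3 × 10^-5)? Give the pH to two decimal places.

pH = 2.68

CH3CH2COOH ⇌ CH3CH2COO- + H+
Ka = [H+]²/(0.342 − [H+]) = 1.3 × 10^-5
Neglecting [H+] in the denominator: [H+] = √(1.3 × 10^-5 × 0.342) = 2.11 × 10^-3 M
pH = −log(2.11 × 10^-3) = 2.68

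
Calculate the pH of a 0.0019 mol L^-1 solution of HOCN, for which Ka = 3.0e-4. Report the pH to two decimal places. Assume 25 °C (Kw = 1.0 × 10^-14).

HOCN ⇌ OCN- + H+
Let x = [H+] at equilibrium. Ka = x²/(0.0019 − x).
The 5% rule fails; solving x² + Ka·x − Ka·C₀ = 0 exactly:
x = (−Ka + √(Ka² + 4·Ka·C₀))/2 = 6.20 × 10^-4 M
pH = −log(6.20 × 10^-4) = 3.21

pH = 3.21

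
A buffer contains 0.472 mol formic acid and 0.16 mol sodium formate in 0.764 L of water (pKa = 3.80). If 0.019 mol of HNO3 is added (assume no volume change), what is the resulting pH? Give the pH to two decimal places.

pH = 3.26

After neutralization: n(HCOOH) = 0.491 mol, n(HCOO-) = 0.141 mol.
pH = pKa + log(n_HCOO-/n_HCOOH) = 3.80 + log(0.141/0.491) = 3.80 + (-0.542)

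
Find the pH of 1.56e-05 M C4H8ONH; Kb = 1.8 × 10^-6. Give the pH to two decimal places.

pH = 8.65

C4H8ONH + H2O ⇌ C4H8ONH2+ + OH-
Kb = [OH-]²/(1.56e-05 − [OH-]) = 1.8 × 10^-6
Here C₀/Kb ≈ 8.67, so the small-[OH-] approximation fails. Use the quadratic:
[OH-] = (−Kb + √(Kb² + 4·Kb·C₀))/2 = 4.47 × 10^-6 M
pOH = 5.35, so pH = 14.00 − pOH = 8.65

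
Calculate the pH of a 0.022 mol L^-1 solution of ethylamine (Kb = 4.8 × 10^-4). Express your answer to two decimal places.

pH = 11.48

C2H5NH2 + H2O ⇌ C2H5NH3+ + OH-
Kb = [OH-]²/(0.022 − [OH-]) = 4.8 × 10^-4
The 5% rule fails; solving [OH-]² + Kb·[OH-] − Kb·C₀ = 0 exactly:
[OH-] = (−Kb + √(Kb² + 4·Kb·C₀))/2 = 3.02 × 10^-3 M
pOH = −log(3.02 × 10^-3) = 2.52; pH = 14.00 − 2.52 = 11.48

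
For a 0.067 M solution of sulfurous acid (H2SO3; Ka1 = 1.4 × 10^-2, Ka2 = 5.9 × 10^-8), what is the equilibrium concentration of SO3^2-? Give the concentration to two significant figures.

5.9 × 10^-8 M

First ionization gives [H+] ≈ [HSO3-] = 2.44 × 10^-2 M.
Second step: Ka2 = [H+][SO3^2-]/[HSO3-] ≈ [SO3^2-] (since [H+] ≈ [HSO3-]).
So [SO3^2-] ≈ Ka2.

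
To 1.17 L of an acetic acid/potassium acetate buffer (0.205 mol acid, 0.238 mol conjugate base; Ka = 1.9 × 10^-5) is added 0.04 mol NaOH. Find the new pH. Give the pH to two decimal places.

pH = 4.95

After neutralization: n(CH3COOH) = 0.165 mol, n(CH3COO-) = 0.278 mol.
pKa = −log(1.9 × 10^-5) = 4.721
pH = pKa + log(n_CH3COO-/n_CH3COOH) = 4.721 + log(0.278/0.165) = 4.721 + (+0.227)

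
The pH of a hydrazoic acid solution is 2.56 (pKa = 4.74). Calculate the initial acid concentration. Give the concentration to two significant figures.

C₀ = 4.2 × 10^-1 M

[H+] = 10^(-2.56) = 2.75 × 10^-3 M = x
Ka = 10^(−4.74) = 1.82 × 10^-5
Ka = x²/(C₀ − x) ⇒ C₀ = x + x²/Ka
C₀ = 2.75 × 10^-3 + (2.75 × 10^-3)²/(1.82 × 10^-5) = 4.18 × 10^-1 M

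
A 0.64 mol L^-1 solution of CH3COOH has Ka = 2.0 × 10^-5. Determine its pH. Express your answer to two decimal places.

pH = 2.45

CH3COOH ⇌ CH3COO- + H+
Ka = x²/(0.64 − x) = 2.0 × 10^-5
Since Ka ≪ C₀, x ≈ √(Ka·C₀) = 3.58 × 10^-3 M.
Check: 0.56% ionized — well under 5%, approximation valid.
pH = −log[H+] = −log(3.58 × 10^-3) = 2.45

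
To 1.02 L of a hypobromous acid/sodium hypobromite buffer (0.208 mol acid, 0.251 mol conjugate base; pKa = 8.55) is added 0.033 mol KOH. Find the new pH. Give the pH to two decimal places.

OH- converts HOBr to OBr-: HOBr → 0.175 mol, OBr- → 0.284 mol.
Henderson–Hasselbalch with mole ratio 0.284/0.175: pH = 8.55 + (+0.210)

pH = 8.76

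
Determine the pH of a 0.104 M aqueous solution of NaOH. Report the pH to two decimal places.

pH = 13.02

NaOH is a strong base; [OH-] = 0.104 M.
pOH = -log(0.104) = 0.98
pH = 14.00 - 0.98 = 13.02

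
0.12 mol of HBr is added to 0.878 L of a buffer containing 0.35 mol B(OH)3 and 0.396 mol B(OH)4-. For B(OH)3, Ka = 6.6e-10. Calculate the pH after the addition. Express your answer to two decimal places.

pH = 8.95

Added H+ converts B(OH)4- to B(OH)3: B(OH)3 → 0.47 mol, B(OH)4- → 0.276 mol.
pKa = −log(6.6 × 10^-10) = 9.180
Henderson–Hasselbalch with mole ratio 0.276/0.47: pH = 9.180 + (-0.231)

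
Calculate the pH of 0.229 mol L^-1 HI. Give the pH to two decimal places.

HI is a strong acid and dissociates completely, so [H+] = 0.229 M.
pH = -log(0.229) = 0.64

pH = 0.64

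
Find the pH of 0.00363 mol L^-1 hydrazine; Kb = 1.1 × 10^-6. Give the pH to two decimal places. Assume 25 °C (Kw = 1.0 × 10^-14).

pH = 9.80

N2H4 + H2O ⇌ N2H5+ + OH-
From the ICE table, Kb = x²/(0.00363 − x) = 1.1 × 10^-6.
Since Kb ≪ C₀, x ≈ √(Kb·C₀) = 6.32 × 10^-5 M.
pOH = −log(6.32 × 10^-5) = 4.20; pH = 14.00 − 4.20 = 9.80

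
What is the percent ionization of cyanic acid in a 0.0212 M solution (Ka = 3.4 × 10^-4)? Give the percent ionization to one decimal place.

HOCN ⇌ OCN- + H+; let x = [H+] at equilibrium.
Ka = x²/(C₀ − x); solving the quadratic gives x = 2.52 × 10^-3 M.
% ionization = x/C₀ × 100% = 2.52 × 10^-3/0.0212 × 100% = 11.9%

11.9%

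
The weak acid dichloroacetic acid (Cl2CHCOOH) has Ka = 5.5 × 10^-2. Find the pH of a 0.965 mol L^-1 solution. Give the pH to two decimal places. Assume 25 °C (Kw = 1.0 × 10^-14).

Cl2CHCOOH ⇌ Cl2CHCOO- + H+
Ka = [H+]²/(0.965 − [H+]) = 5.5 × 10^-2
[H+] is not negligible relative to C₀; solve [H+]² + 0.055·[H+] − 0.0531 = 0.
[H+] = (−Ka + √(Ka² + 4·Ka·C₀))/2 = 2.05 × 10^-1 M
pH = −log(2.05 × 10^-1) = 0.69

pH = 0.69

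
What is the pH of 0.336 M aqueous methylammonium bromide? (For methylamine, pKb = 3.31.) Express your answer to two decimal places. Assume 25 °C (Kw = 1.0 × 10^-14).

pH = 5.58

CH3NH3+ is the conjugate acid of the weak base CH3NH2.
Kb = 10^(−3.31) = 4.90 × 10^-4
Ka = Kw/Kb = 1.0×10^-14 / 4.90 × 10^-4 = 2.04 × 10^-11
Ka = [H+]²/(0.336 − [H+]) = 2.04 × 10^-11
Assume [H+] ≪ 0.336: [H+] ≈ √(2.04 × 10^-11 × 0.336) = 2.62 × 10^-6 M
Check: 0.00078% ionized — well under 5%, approximation valid.
pH = −log(2.62 × 10^-6) = 5.58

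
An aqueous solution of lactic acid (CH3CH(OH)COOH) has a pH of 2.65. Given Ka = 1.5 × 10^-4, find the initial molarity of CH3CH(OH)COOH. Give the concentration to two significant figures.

[H+] = 10^(-2.65) = 2.24 × 10^-3 M = x
Ka = x²/(C₀ − x) ⇒ C₀ = x + x²/Ka
C₀ = 2.24 × 10^-3 + (2.24 × 10^-3)²/(1.5 × 10^-4) = 3.57 × 10^-2 M

C₀ = 3.6 × 10^-2 M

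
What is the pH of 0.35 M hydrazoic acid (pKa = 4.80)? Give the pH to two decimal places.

pH = 2.63

HN3 ⇌ N3- + H+
Ka = 10^(−4.80) = 1.58 × 10^-5
From the ICE table, Ka = [H+]²/(0.35 − [H+]) = 1.58 × 10^-5.
Since Ka ≪ C₀, [H+] ≈ √(Ka·C₀) = 2.35 × 10^-3 M.
([H+]/C₀ = 0.67% < 5%, so the approximation holds.)
pH = −log[H+] = −log(2.35 × 10^-3) = 2.63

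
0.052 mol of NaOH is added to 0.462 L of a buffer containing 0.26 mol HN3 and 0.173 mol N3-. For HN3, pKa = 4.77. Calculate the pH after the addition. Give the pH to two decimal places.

pH = 4.80

OH- converts HN3 to N3-: HN3 → 0.208 mol, N3- → 0.225 mol.
pH = pKa + log([A⁻]/[HA]) = 4.77 + log(0.225/0.208) = 4.77 +0.034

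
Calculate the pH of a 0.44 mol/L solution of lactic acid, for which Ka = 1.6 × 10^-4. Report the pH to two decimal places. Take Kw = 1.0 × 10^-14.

pH = 2.08

CH3CH(OH)COOH ⇌ CH3CH(OH)COO- + H+
From the ICE table, Ka = x²/(0.44 − x) = 1.6 × 10^-4.
Neglecting x in the denominator: x = √(1.6 × 10^-4 × 0.44) = 8.39 × 10^-3 M
pH = −log[H+] = −log(8.39 × 10^-3) = 2.08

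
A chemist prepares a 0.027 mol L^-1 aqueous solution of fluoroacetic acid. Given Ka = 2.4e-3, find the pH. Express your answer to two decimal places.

pH = 2.16

FCH2COOH ⇌ FCH2COO- + H+
From the ICE table, Ka = [H+]²/(0.027 − [H+]) = 2.4 × 10^-3.
[H+] is not negligible relative to C₀; solve [H+]² + 0.0024·[H+] − 6.48e-05 = 0.
[H+] = [−0.0024 + √(0.0024² + 0.000259)]/2 = 6.94 × 10^-3 M
pH = −log[H+] = −log(6.94 × 10^-3) = 2.16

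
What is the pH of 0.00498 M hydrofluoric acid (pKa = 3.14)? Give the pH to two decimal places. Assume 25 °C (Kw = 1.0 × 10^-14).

HF ⇌ F- + H+
Ka = 10^(−3.14) = 7.24 × 10^-4
Ka = [H+]²/(0.00498 − [H+]) = 7.24 × 10^-4
[H+] is not negligible relative to C₀; solve [H+]² + 0.000724·[H+] − 3.61e-06 = 0.
[H+] = (−Ka + √(Ka² + 4·Ka·C₀))/2 = 1.57 × 10^-3 M
pH = −log(1.57 × 10^-3) = 2.80

pH = 2.80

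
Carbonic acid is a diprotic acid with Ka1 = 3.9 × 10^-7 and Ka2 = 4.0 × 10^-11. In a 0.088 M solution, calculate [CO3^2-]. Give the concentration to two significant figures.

4.0 × 10^-11 M

First ionization gives [H+] ≈ [HCO3-] = 1.85 × 10^-4 M.
Second step: Ka2 = [H+][CO3^2-]/[HCO3-] ≈ [CO3^2-] (since [H+] ≈ [HCO3-]).
So [CO3^2-] ≈ Ka2.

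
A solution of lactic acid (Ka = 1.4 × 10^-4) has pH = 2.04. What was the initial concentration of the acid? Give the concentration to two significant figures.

C₀ = 6.0 × 10^-1 M

[H+] = 10^(-2.04) = 9.12 × 10^-3 M = x
Ka = x²/(C₀ − x) ⇒ C₀ = x + x²/Ka
C₀ = 9.12 × 10^-3 + (9.12 × 10^-3)²/(1.4 × 10^-4) = 6.03 × 10^-1 M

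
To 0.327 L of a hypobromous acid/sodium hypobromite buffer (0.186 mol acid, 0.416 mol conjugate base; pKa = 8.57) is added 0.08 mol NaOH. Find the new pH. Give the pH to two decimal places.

OH- converts HOBr to OBr-: HOBr → 0.106 mol, OBr- → 0.496 mol.
Henderson–Hasselbalch with mole ratio 0.496/0.106: pH = 8.57 + (+0.670)

pH = 9.24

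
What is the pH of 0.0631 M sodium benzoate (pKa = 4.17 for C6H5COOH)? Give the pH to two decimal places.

C6H5COO- is the conjugate base of the weak acid C6H5COOH.
Ka = 10^(−4.17) = 6.76 × 10^-5
Kb = Kw/Ka = 1.0×10^-14 / 6.76 × 10^-5 = 1.48 × 10^-10
Kb = [OH-]²/(0.0631 − [OH-]) = 1.48 × 10^-10
Since Kb ≪ C₀, [OH-] ≈ √(Kb·C₀) = 3.06 × 10^-6 M.
pOH = 5.51, so pH = 14.00 − pOH = 8.49

pH = 8.49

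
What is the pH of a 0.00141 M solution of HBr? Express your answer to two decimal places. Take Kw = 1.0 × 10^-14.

pH = 2.85

HBr is a strong acid and dissociates completely, so [H+] = 0.00141 M.
pH = -log(0.00141) = 2.85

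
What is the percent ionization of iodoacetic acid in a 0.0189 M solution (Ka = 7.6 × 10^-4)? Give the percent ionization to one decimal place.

18.1%

ICH2COOH ⇌ ICH2COO- + H+; let x = [H+] at equilibrium.
Ka = x²/(C₀ − x); solving the quadratic gives x = 3.43 × 10^-3 M.
% ionization = x/C₀ × 100% = 3.43 × 10^-3/0.0189 × 100% = 18.1%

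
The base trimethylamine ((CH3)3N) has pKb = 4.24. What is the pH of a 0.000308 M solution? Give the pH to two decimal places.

(CH3)3N + H2O ⇌ (CH3)3NH+ + OH-
Kb = 10^(−4.24) = 5.75 × 10^-5
Kb = x²/(0.000308 − x) = 5.75 × 10^-5
x is not negligible relative to C₀; solve x² + 5.75e-05·x − 1.77e-08 = 0.
x = (−Kb + √(Kb² + 4·Kb·C₀))/2 = 1.07 × 10^-4 M
pOH = −log(1.07 × 10^-4) = 3.97; pH = 14.00 − 3.97 = 10.03

pH = 10.03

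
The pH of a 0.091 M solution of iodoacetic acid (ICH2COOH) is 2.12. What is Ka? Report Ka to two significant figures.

Ka = 6.9 × 10^-4

[H+] = 10^(-2.12) = 7.59 × 10^-3 M
At equilibrium [HA] = 0.091 − 7.59 × 10^-3 = 8.34 × 10^-2 M
Ka = [H+][A-]/[HA] = (7.59 × 10^-3)² / 8.34 × 10^-2 = 6.9 × 10^-4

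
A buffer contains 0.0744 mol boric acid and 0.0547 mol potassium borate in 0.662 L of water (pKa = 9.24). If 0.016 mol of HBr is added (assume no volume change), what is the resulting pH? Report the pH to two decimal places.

Added H+ converts B(OH)4- to B(OH)3: B(OH)3 → 0.0904 mol, B(OH)4- → 0.0387 mol.
pH = pKa + log(n_B(OH)4-/n_B(OH)3) = 9.24 + log(0.0387/0.0904) = 9.24 + (-0.368)

pH = 8.87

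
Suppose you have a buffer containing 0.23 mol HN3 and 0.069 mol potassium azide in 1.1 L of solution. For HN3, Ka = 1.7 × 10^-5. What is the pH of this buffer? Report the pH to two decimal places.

pH = 4.25

pKa = −log(1.7 × 10^-5) = 4.770
Using pH = pKa + log([base]/[acid]) with [base]/[acid] = 0.069/0.23:
pH = 4.770 + (-0.523) = 4.25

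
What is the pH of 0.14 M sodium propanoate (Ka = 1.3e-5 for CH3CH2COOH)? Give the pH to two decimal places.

CH3CH2COO- is the conjugate base of the weak acid CH3CH2COOH.
Kb = Kw/Ka = 1.0×10^-14 / 1.3 × 10^-5 = 7.69 × 10^-10
Let x = [OH-] at equilibrium. Kb = x²/(0.14 − x).
Since Kb ≪ C₀, x ≈ √(Kb·C₀) = 1.04 × 10^-5 M.
Check: 0.0074% ionized — well under 5%, approximation valid.
pOH = 4.98, so pH = 14.00 − pOH = 9.02

pH = 9.02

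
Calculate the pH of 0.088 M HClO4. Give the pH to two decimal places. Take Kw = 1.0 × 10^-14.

pH = 1.06

HClO4 is a strong acid and dissociates completely, so [H+] = 0.088 M.
pH = -log(0.088) = 1.06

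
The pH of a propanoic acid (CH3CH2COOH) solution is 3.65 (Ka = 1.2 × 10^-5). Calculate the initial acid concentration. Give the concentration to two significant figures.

C₀ = 4.4 × 10^-3 M

[H+] = 10^(-3.65) = 2.24 × 10^-4 M = x
Ka = x²/(C₀ − x) ⇒ C₀ = x + x²/Ka
C₀ = 2.24 × 10^-4 + (2.24 × 10^-4)²/(1.2 × 10^-5) = 4.41 × 10^-3 M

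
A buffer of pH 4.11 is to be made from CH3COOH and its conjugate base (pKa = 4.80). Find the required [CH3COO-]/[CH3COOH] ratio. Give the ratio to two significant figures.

pH = pKa + log(r) ⇒ log(r) = 4.11 − 4.80 = -0.69
r = [CH3COO-]/[CH3COOH] = 10^(-0.69) = 0.204

ratio = 0.20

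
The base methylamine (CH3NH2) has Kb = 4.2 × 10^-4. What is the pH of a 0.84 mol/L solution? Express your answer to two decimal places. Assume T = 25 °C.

CH3NH2 + H2O ⇌ CH3NH3+ + OH-
Kb = [OH-]²/(0.84 − [OH-]) = 4.2 × 10^-4
Since Kb ≪ C₀, [OH-] ≈ √(Kb·C₀) = 1.88 × 10^-2 M.
Check: 2.2% ionized — well under 5%, approximation valid.
pOH = −log(1.88 × 10^-2) = 1.73; pH = 14.00 − 1.73 = 12.27

pH = 12.27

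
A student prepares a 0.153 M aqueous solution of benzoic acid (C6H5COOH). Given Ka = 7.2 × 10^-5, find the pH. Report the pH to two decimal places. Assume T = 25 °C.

C6H5COOH ⇌ C6H5COO- + H+
From the ICE table, Ka = x²/(0.153 − x) = 7.2 × 10^-5.
Neglecting x in the denominator: x = √(7.2 × 10^-5 × 0.153) = 3.32 × 10^-3 M
pH = −log(3.32 × 10^-3) = 2.48

pH = 2.48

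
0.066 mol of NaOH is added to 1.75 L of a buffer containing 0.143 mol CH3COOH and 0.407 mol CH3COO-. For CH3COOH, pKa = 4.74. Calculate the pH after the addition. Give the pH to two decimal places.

pH = 5.53

OH- converts CH3COOH to CH3COO-: CH3COOH → 0.077 mol, CH3COO- → 0.473 mol.
pH = pKa + log(n_CH3COO-/n_CH3COOH) = 4.74 + log(0.473/0.077) = 4.74 + (+0.788)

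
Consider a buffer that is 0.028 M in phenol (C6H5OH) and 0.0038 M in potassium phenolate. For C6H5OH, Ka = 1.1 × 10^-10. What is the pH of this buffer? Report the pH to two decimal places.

pH = 9.09

pKa = −log(1.1 × 10^-10) = 9.959
Henderson–Hasselbalch: pH = pKa + log([C6H5O-]/[C6H5OH]) = 9.959 + log(0.0038/0.028)
pH = 9.959 + (-0.867) = 9.09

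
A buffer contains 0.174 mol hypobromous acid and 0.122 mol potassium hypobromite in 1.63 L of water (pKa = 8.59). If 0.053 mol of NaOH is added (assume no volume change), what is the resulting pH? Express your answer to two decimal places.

pH = 8.75

After neutralization: n(HOBr) = 0.121 mol, n(OBr-) = 0.175 mol.
pH = pKa + log([A⁻]/[HA]) = 8.59 + log(0.175/0.121) = 8.59 +0.160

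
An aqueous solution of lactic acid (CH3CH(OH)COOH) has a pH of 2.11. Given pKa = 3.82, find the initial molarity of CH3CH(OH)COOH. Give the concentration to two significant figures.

[H+] = 10^(-2.11) = 7.76 × 10^-3 M = x
Ka = 10^(−3.82) = 1.51 × 10^-4
Ka = x²/(C₀ − x) ⇒ C₀ = x + x²/Ka
C₀ = 7.76 × 10^-3 + (7.76 × 10^-3)²/(1.51 × 10^-4) = 4.07 × 10^-1 M

C₀ = 4.1 × 10^-1 M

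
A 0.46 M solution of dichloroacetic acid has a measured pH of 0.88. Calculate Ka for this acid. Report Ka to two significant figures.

[H+] = 10^(-0.88) = 1.32 × 10^-1 M
At equilibrium [HA] = 0.46 − 1.32 × 10^-1 = 3.28 × 10^-1 M
Ka = [H+][A-]/[HA] = (1.32 × 10^-1)² / 3.28 × 10^-1 = 5.3 × 10^-2

Ka = 5.3 × 10^-2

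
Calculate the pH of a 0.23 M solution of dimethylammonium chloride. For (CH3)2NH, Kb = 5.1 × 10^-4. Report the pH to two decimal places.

(CH3)2NH2+ is the conjugate acid of the weak base (CH3)2NH.
Ka = Kw/Kb = 1.0×10^-14 / 5.1 × 10^-4 = 1.96 × 10^-11
Ka = x²/(0.23 − x) = 1.96 × 10^-11
Assume x ≪ 0.23: x ≈ √(1.96 × 10^-11 × 0.23) = 2.12 × 10^-6 M
(x/C₀ = 0.00092% < 5%, so the approximation holds.)
pH = −log[H+] = −log(2.12 × 10^-6) = 5.67

pH = 5.67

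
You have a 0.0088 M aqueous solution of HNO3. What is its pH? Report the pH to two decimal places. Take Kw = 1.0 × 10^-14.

pH = 2.06

HNO3 is a strong acid and dissociates completely, so [H+] = 0.0088 M.
pH = -log(0.0088) = 2.06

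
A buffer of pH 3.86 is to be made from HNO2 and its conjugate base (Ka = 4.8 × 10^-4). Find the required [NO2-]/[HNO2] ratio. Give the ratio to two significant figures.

ratio = 3.5

pKa = -log(4.8 × 10^-4) = 3.319
pH = pKa + log(r) ⇒ log(r) = 3.86 − 3.319 = +0.541
r = [NO2-]/[HNO2] = 10^(+0.541) = 3.48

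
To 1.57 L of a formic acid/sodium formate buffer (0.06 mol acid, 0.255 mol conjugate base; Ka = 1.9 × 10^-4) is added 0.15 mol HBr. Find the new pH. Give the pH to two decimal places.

Added H+ converts HCOO- to HCOOH: HCOOH → 0.21 mol, HCOO- → 0.105 mol.
pKa = −log(1.9 × 10^-4) = 3.721
Henderson–Hasselbalch with mole ratio 0.105/0.21: pH = 3.721 + (-0.301)

pH = 3.42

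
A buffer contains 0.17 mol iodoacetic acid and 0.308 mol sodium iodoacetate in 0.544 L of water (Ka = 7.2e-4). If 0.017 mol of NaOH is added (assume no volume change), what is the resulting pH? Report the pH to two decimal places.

pH = 3.47

After neutralization: n(ICH2COOH) = 0.153 mol, n(ICH2COO-) = 0.325 mol.
pKa = −log(7.2 × 10^-4) = 3.143
pH = pKa + log([A⁻]/[HA]) = 3.143 + log(0.325/0.153) = 3.143 +0.327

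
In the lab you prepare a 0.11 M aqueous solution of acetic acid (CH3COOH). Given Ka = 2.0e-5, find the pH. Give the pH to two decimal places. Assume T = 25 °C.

CH3COOH ⇌ CH3COO- + H+
Ka = x²/(0.11 − x) = 2.0 × 10^-5
Since Ka ≪ C₀, x ≈ √(Ka·C₀) = 1.48 × 10^-3 M.
pH = −log[H+] = −log(1.48 × 10^-3) = 2.83

pH = 2.83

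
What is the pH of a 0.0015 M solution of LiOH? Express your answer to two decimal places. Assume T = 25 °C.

LiOH is a strong base; [OH-] = 0.0015 M.
pOH = -log(0.0015) = 2.82
pH = 14.00 - 2.82 = 11.18

pH = 11.18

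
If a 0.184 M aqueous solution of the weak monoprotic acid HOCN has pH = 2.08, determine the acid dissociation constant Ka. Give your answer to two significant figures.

Ka = 3.9 × 10^-4

[H+] = 10^(-2.08) = 8.32 × 10^-3 M
At equilibrium [HA] = 0.184 − 8.32 × 10^-3 = 1.76 × 10^-1 M
Ka = [H+][A-]/[HA] = (8.32 × 10^-3)² / 1.76 × 10^-1 = 3.9 × 10^-4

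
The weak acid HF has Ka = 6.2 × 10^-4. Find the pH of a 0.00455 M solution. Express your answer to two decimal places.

pH = 2.85

HF ⇌ F- + H+
Ka = [H+]²/(0.00455 − [H+]) = 6.2 × 10^-4
[H+] is not negligible relative to C₀; solve [H+]² + 0.00062·[H+] − 2.82e-06 = 0.
[H+] = [−0.00062 + √(0.00062² + 1.13e-05)]/2 = 1.40 × 10^-3 M
pH = −log[H+] = −log(1.40 × 10^-3) = 2.85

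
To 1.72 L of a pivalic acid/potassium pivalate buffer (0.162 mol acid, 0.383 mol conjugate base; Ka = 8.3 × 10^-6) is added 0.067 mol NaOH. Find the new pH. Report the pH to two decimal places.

pH = 5.76

After neutralization: n((CH3)3CCOOH) = 0.095 mol, n((CH3)3CCOO-) = 0.45 mol.
pKa = −log(8.3 × 10^-6) = 5.081
pH = pKa + log([A⁻]/[HA]) = 5.081 + log(0.45/0.095) = 5.081 +0.675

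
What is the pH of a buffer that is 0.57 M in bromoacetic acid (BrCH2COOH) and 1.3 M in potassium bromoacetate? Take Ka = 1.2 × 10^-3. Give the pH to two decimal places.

pKa = −log(1.2 × 10^-3) = 2.921
Henderson–Hasselbalch: pH = pKa + log([BrCH2COO-]/[BrCH2COOH]) = 2.921 + log(1.3/0.57)
pH = 2.921 + (+0.358) = 3.28

pH = 3.28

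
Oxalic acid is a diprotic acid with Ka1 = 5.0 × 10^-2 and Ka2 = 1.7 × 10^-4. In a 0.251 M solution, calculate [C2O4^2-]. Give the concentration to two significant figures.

First ionization gives [H+] ≈ [HC2O4-] = 8.98 × 10^-2 M.
Second step: Ka2 = [H+][C2O4^2-]/[HC2O4-] ≈ [C2O4^2-] (since [H+] ≈ [HC2O4-]).
So [C2O4^2-] ≈ Ka2.

1.7 × 10^-4 M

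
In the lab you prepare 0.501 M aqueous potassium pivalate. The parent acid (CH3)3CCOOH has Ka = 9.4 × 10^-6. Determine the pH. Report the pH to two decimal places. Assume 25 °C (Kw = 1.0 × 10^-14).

(CH3)3CCOO- is the conjugate base of the weak acid (CH3)3CCOOH.
Kb = Kw/Ka = 1.0×10^-14 / 9.4 × 10^-6 = 1.06 × 10^-9
Let x = [OH-] at equilibrium. Kb = x²/(0.501 − x).
Neglecting x in the denominator: x = √(1.06 × 10^-9 × 0.501) = 2.30 × 10^-5 M
pOH = 4.64, so pH = 14.00 − pOH = 9.36

pH = 9.36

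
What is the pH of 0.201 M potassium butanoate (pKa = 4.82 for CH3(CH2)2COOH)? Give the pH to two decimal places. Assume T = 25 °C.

CH3(CH2)2COO- is the conjugate base of the weak acid CH3(CH2)2COOH.
Ka = 10^(−4.82) = 1.51 × 10^-5
Kb = Kw/Ka = 1.0×10^-14 / 1.51 × 10^-5 = 6.62 × 10^-10
Kb = [OH-]²/(0.201 − [OH-]) = 6.62 × 10^-10
Neglecting [OH-] in the denominator: [OH-] = √(6.62 × 10^-10 × 0.201) = 1.15 × 10^-5 M
([OH-]/C₀ = 0.0057% < 5%, so the approximation holds.)
pOH = −log(1.15 × 10^-5) = 4.94; pH = 14.00 − 4.94 = 9.06

pH = 9.06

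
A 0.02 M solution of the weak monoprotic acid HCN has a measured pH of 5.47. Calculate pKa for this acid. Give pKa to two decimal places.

[H+] = 10^(-5.47) = 3.39 × 10^-6 M
At equilibrium [HA] = 0.02 − 3.39 × 10^-6 = 2.00 × 10^-2 M
Ka = [H+][A-]/[HA] = (3.39 × 10^-6)² / 2.00 × 10^-2 = 5.75 × 10^-10
pKa = -log(5.75 × 10^-10) = 9.24

pKa = 9.24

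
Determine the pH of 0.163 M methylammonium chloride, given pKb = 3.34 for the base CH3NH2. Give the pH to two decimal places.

pH = 5.72

CH3NH3+ is the conjugate acid of the weak base CH3NH2.
Kb = 10^(−3.34) = 4.57 × 10^-4
Ka = Kw/Kb = 1.0×10^-14 / 4.57 × 10^-4 = 2.19 × 10^-11
Ka = x²/(0.163 − x) = 2.19 × 10^-11
Since Ka ≪ C₀, x ≈ √(Ka·C₀) = 1.89 × 10^-6 M.
pH = −log[H+] = −log(1.89 × 10^-6) = 5.72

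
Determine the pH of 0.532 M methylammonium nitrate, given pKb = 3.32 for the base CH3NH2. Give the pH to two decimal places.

pH = 5.48

CH3NH3+ is the conjugate acid of the weak base CH3NH2.
Kb = 10^(−3.32) = 4.79 × 10^-4
Ka = Kw/Kb = 1.0×10^-14 / 4.79 × 10^-4 = 2.09 × 10^-11
Ka = x²/(0.532 − x) = 2.09 × 10^-11
Since Ka ≪ C₀, x ≈ √(Ka·C₀) = 3.33 × 10^-6 M.
pH = −log[H+] = −log(3.33 × 10^-6) = 5.48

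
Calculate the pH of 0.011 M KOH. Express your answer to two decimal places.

pH = 12.04

KOH is a strong base; [OH-] = 0.011 M.
pOH = -log(0.011) = 1.96
pH = 14.00 - 1.96 = 12.04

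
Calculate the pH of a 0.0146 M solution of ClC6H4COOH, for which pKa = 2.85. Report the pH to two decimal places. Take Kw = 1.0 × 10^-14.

pH = 2.41

ClC6H4COOH ⇌ ClC6H4COO- + H+
Ka = 10^(−2.85) = 1.41 × 10^-3
Ka = x²/(0.0146 − x) = 1.41 × 10^-3
The 5% rule fails; solving x² + Ka·x − Ka·C₀ = 0 exactly:
x = (−Ka + √(Ka² + 4·Ka·C₀))/2 = 3.89 × 10^-3 M
pH = −log[H+] = −log(3.89 × 10^-3) = 2.41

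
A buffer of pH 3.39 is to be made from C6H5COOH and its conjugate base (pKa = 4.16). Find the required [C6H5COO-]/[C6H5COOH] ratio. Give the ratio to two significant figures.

ratio = 0.17

pH = pKa + log(r) ⇒ log(r) = 3.39 − 4.16 = -0.77
r = [C6H5COO-]/[C6H5COOH] = 10^(-0.77) = 0.17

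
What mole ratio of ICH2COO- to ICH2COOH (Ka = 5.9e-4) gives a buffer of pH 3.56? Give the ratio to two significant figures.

ratio = 2.1

pKa = -log(5.9 × 10^-4) = 3.229
pH = pKa + log(r) ⇒ log(r) = 3.56 − 3.229 = +0.331
r = [ICH2COO-]/[ICH2COOH] = 10^(+0.331) = 2.14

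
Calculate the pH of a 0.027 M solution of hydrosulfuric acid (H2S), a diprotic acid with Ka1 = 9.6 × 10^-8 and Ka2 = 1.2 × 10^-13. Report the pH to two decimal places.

Since Ka1 ≫ Ka2, the first ionization dominates [H+].
Ka1 = x²/(0.027 − x) = 9.6 × 10^-8
x ≈ √(9.6 × 10^-8 × 0.027) = 5.09 × 10^-5 M
pH = −log(5.09 × 10^-5) = 4.29

pH = 4.29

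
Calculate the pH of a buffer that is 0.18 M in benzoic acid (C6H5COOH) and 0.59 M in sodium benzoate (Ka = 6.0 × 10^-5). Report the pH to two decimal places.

pKa = −log(6.0 × 10^-5) = 4.222
Using pH = pKa + log([base]/[acid]) with [base]/[acid] = 0.59/0.18:
pH = 4.222 + (+0.516) = 4.74

pH = 4.74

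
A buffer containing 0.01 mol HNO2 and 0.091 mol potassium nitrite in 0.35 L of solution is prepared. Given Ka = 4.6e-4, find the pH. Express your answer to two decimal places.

pH = 4.30

pKa = −log(4.6 × 10^-4) = 3.337
pH = pKa + log([A⁻]/[HA]) = 3.337 + log(0.091/0.01)
pH = 3.337 + (+0.959) = 4.30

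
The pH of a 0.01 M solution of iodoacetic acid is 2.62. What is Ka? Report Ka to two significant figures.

Ka = 7.6 × 10^-4

[H+] = 10^(-2.62) = 2.40 × 10^-3 M
At equilibrium [HA] = 0.01 − 2.40 × 10^-3 = 7.60 × 10^-3 M
Ka = [H+][A-]/[HA] = (2.40 × 10^-3)² / 7.60 × 10^-3 = 7.6 × 10^-4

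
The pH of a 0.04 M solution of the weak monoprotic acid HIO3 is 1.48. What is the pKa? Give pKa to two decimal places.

[H+] = 10^(-1.48) = 3.31 × 10^-2 M
At equilibrium [HA] = 0.04 − 3.31 × 10^-2 = 6.90 × 10^-3 M
Ka = [H+][A-]/[HA] = (3.31 × 10^-2)² / 6.90 × 10^-3 = 1.59 × 10^-1
pKa = -log(1.59 × 10^-1) = 0.80

pKa = 0.80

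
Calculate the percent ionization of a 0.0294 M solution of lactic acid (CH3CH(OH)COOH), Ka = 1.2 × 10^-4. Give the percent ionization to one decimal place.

6.2%

CH3CH(OH)COOH ⇌ CH3CH(OH)COO- + H+; let x = [H+] at equilibrium.
Ka = x²/(C₀ − x); solving the quadratic gives x = 1.82 × 10^-3 M.
% ionization = x/C₀ × 100% = 1.82 × 10^-3/0.0294 × 100% = 6.2%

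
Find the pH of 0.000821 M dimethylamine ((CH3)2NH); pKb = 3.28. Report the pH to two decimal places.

(CH3)2NH + H2O ⇌ (CH3)2NH2+ + OH-
Kb = 10^(−3.28) = 5.25 × 10^-4
Let x = [OH-] at equilibrium. Kb = x²/(0.000821 − x).
The 5% rule fails; solving x² + Kb·x − Kb·C₀ = 0 exactly:
x = [−0.000525 + √(0.000525² + 1.72e-06)]/2 = 4.45 × 10^-4 M
pOH = −log(4.45 × 10^-4) = 3.35; pH = 14.00 − 3.35 = 10.65

pH = 10.65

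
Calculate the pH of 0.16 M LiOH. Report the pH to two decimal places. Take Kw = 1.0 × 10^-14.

LiOH is a strong base; [OH-] = 0.16 M.
pOH = -log(0.16) = 0.80
pH = 14.00 - 0.80 = 13.20

pH = 13.20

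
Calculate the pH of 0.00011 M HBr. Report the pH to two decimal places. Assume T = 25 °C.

HBr is a strong acid and dissociates completely, so [H+] = 0.00011 M.
pH = -log(0.00011) = 3.96

pH = 3.96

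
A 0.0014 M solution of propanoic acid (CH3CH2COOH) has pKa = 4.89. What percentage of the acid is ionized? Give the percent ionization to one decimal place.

9.1%

CH3CH2COOH ⇌ CH3CH2COO- + H+; let x = [H+] at equilibrium.
Ka = 10^(−4.89) = 1.29 × 10^-5
Solve x² + 1.29e-05x − 1.81e-08 = 0 → x = 1.28 × 10^-4 M
% ionization = x/C₀ × 100% = 1.28 × 10^-4/0.0014 × 100% = 9.1%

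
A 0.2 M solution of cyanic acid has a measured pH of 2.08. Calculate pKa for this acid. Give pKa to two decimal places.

pKa = 3.44

[H+] = 10^(-2.08) = 8.32 × 10^-3 M
At equilibrium [HA] = 0.2 − 8.32 × 10^-3 = 1.92 × 10^-1 M
Ka = [H+][A-]/[HA] = (8.32 × 10^-3)² / 1.92 × 10^-1 = 3.61 × 10^-4
pKa = -log(3.61 × 10^-4) = 3.44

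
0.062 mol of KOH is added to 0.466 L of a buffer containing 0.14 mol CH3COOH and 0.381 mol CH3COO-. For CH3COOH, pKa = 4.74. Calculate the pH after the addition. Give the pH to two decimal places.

OH- converts CH3COOH to CH3COO-: CH3COOH → 0.078 mol, CH3COO- → 0.443 mol.
pH = pKa + log([A⁻]/[HA]) = 4.74 + log(0.443/0.078) = 4.74 +0.754

pH = 5.49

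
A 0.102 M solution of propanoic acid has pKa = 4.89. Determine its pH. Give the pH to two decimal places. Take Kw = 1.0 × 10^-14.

CH3CH2COOH ⇌ CH3CH2COO- + H+
Ka = 10^(−4.89) = 1.29 × 10^-5
From the ICE table, Ka = [H+]²/(0.102 − [H+]) = 1.29 × 10^-5.
Since Ka ≪ C₀, [H+] ≈ √(Ka·C₀) = 1.15 × 10^-3 M.
([H+]/C₀ = 1.1% < 5%, so the approximation holds.)
pH = −log(1.15 × 10^-3) = 2.94

pH = 2.94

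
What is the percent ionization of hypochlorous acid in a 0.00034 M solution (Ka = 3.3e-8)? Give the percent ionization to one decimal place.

1.0%

HOCl ⇌ OCl- + H+; let x = [H+] at equilibrium.
x ≈ √(Ka·C₀) = √(3.3 × 10^-8 × 0.00034) = 3.35 × 10^-6 M
% ionization = x/C₀ × 100% = 3.35 × 10^-6/0.00034 × 100% = 1.0%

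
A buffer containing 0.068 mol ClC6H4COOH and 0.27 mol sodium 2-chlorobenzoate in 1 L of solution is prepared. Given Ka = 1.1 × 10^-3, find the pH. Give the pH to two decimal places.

pKa = −log(1.1 × 10^-3) = 2.959
pH = pKa + log([A⁻]/[HA]) = 2.959 + log(0.27/0.068)
pH = 2.959 + (+0.599) = 3.56

pH = 3.56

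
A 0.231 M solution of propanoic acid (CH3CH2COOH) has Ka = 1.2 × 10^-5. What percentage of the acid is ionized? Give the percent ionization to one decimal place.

CH3CH2COOH ⇌ CH3CH2COO- + H+; let x = [H+] at equilibrium.
x ≈ √(Ka·C₀) = √(1.2 × 10^-5 × 0.231) = 1.66 × 10^-3 M
Fraction ionized = 1.66 × 10^-3 / 0.231 = 0.0072 → 0.7%

0.7%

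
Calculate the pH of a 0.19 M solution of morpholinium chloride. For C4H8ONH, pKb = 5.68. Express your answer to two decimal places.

pH = 4.52

C4H8ONH2+ is the conjugate acid of the weak base C4H8ONH.
Kb = 10^(−5.68) = 2.09 × 10^-6
Ka = Kw/Kb = 1.0×10^-14 / 2.09 × 10^-6 = 4.78 × 10^-9
Ka = x²/(0.19 − x) = 4.78 × 10^-9
Neglecting x in the denominator: x = √(4.78 × 10^-9 × 0.19) = 3.01 × 10^-5 M
Check: 0.016% ionized — well under 5%, approximation valid.
pH = −log[H+] = −log(3.01 × 10^-5) = 4.52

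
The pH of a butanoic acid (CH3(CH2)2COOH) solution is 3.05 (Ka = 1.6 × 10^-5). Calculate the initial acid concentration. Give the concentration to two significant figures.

C₀ = 5.1 × 10^-2 M

[H+] = 10^(-3.05) = 8.91 × 10^-4 M = x
Ka = x²/(C₀ − x) ⇒ C₀ = x + x²/Ka
C₀ = 8.91 × 10^-4 + (8.91 × 10^-4)²/(1.6 × 10^-5) = 5.05 × 10^-2 M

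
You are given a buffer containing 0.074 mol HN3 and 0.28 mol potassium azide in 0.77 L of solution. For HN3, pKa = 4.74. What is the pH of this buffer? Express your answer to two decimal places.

pH = 5.32

pH = pKa + log([A⁻]/[HA]) = 4.74 + log(0.28/0.074)
pH = 4.74 + (+0.578) = 5.32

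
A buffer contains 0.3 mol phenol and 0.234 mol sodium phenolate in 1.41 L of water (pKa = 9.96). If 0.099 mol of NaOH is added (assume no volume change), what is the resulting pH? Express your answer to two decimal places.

pH = 10.18

OH- converts C6H5OH to C6H5O-: C6H5OH → 0.201 mol, C6H5O- → 0.333 mol.
pH = pKa + log([A⁻]/[HA]) = 9.96 + log(0.333/0.201) = 9.96 +0.219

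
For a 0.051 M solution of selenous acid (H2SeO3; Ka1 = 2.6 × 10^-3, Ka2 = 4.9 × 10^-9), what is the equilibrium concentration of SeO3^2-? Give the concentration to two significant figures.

4.9 × 10^-9 M

First ionization gives [H+] ≈ [HSeO3-] = 1.03 × 10^-2 M.
Second step: Ka2 = [H+][SeO3^2-]/[HSeO3-] ≈ [SeO3^2-] (since [H+] ≈ [HSeO3-]).
So [SeO3^2-] ≈ Ka2.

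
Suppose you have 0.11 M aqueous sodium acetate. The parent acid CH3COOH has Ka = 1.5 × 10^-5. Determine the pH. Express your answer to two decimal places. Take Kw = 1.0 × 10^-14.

CH3COO- is the conjugate base of the weak acid CH3COOH.
Kb = Kw/Ka = 1.0×10^-14 / 1.5 × 10^-5 = 6.67 × 10^-10
From the ICE table, Kb = [OH-]²/(0.11 − [OH-]) = 6.67 × 10^-10.
Since Kb ≪ C₀, [OH-] ≈ √(Kb·C₀) = 8.57 × 10^-6 M.
([OH-]/C₀ = 0.0078% < 5%, so the approximation holds.)
pOH = 5.07, so pH = 14.00 − pOH = 8.93

pH = 8.93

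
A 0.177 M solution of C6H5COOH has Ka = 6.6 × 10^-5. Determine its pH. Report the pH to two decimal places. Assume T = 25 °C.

C6H5COOH ⇌ C6H5COO- + H+
Let x = [H+] at equilibrium. Ka = x²/(0.177 − x).
Assume x ≪ 0.177: x ≈ √(6.6 × 10^-5 × 0.177) = 3.42 × 10^-3 M
Check: 1.9% ionized — well under 5%, approximation valid.
pH = −log[H+] = −log(3.42 × 10^-3) = 2.47

pH = 2.47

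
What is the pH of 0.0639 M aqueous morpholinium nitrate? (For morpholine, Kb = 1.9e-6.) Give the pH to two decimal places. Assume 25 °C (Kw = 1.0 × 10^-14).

C4H8ONH2+ is the conjugate acid of the weak base C4H8ONH.
Ka = Kw/Kb = 1.0×10^-14 / 1.9 × 10^-6 = 5.26 × 10^-9
From the ICE table, Ka = [H+]²/(0.0639 − [H+]) = 5.26 × 10^-9.
Since Ka ≪ C₀, [H+] ≈ √(Ka·C₀) = 1.83 × 10^-5 M.
Check: 0.029% ionized — well under 5%, approximation valid.
pH = −log[H+] = −log(1.83 × 10^-5) = 4.74

pH = 4.74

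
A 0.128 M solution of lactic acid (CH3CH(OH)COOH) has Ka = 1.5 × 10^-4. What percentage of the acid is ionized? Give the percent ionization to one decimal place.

3.4%

CH3CH(OH)COOH ⇌ CH3CH(OH)COO- + H+; let x = [H+] at equilibrium.
x ≈ √(Ka·C₀) = √(1.5 × 10^-4 × 0.128) = 4.38 × 10^-3 M
% ionization = x/C₀ × 100% = 4.38 × 10^-3/0.128 × 100% = 3.4%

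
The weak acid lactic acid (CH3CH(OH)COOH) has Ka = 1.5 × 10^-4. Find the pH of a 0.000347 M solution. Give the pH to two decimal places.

pH = 3.78

CH3CH(OH)COOH ⇌ CH3CH(OH)COO- + H+
Ka = x²/(0.000347 − x) = 1.5 × 10^-4
Here C₀/Ka ≈ 2.31, so the small-x approximation fails. Use the quadratic:
x = [−0.00015 + √(0.00015² + 2.08e-07)]/2 = 1.65 × 10^-4 M
pH = −log[H+] = −log(1.65 × 10^-4) = 3.78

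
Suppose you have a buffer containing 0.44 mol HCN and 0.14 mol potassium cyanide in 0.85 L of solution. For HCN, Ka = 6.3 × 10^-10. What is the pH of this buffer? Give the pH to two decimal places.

pH = 8.70

pKa = −log(6.3 × 10^-10) = 9.201
Using pH = pKa + log([base]/[acid]) with [base]/[acid] = 0.14/0.44:
pH = 9.201 + (-0.497) = 8.70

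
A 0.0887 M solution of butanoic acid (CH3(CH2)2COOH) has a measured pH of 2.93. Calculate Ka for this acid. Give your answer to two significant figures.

[H+] = 10^(-2.93) = 1.17 × 10^-3 M
At equilibrium [HA] = 0.0887 − 1.17 × 10^-3 = 8.75 × 10^-2 M
Ka = [H+][A-]/[HA] = (1.17 × 10^-3)² / 8.75 × 10^-2 = 1.6 × 10^-5

Ka = 1.6 × 10^-5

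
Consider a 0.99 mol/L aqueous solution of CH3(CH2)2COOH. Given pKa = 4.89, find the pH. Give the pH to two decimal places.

pH = 2.45

CH3(CH2)2COOH ⇌ CH3(CH2)2COO- + H+
Ka = 10^(−4.89) = 1.29 × 10^-5
Ka = x²/(0.99 − x) = 1.29 × 10^-5
Neglecting x in the denominator: x = √(1.29 × 10^-5 × 0.99) = 3.57 × 10^-3 M
pH = −log(3.57 × 10^-3) = 2.45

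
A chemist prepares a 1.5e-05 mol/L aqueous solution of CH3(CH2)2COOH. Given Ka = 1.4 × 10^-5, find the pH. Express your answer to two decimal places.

CH3(CH2)2COOH ⇌ CH3(CH2)2COO- + H+
From the ICE table, Ka = [H+]²/(1.5e-05 − [H+]) = 1.4 × 10^-5.
The 5% rule fails; solving [H+]² + Ka·[H+] − Ka·C₀ = 0 exactly:
[H+] = (−Ka + √(Ka² + 4·Ka·C₀))/2 = 9.09 × 10^-6 M
pH = −log[H+] = −log(9.09 × 10^-6) = 5.04

pH = 5.04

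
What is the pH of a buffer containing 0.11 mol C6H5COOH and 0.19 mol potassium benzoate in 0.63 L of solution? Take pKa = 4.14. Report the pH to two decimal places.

pH = 4.38

Using pH = pKa + log([base]/[acid]) with [base]/[acid] = 0.19/0.11:
pH = 4.14 + (+0.237) = 4.38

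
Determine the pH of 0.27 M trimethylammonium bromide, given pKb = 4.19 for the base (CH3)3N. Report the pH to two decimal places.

(CH3)3NH+ is the conjugate acid of the weak base (CH3)3N.
Kb = 10^(−4.19) = 6.46 × 10^-5
Ka = Kw/Kb = 1.0×10^-14 / 6.46 × 10^-5 = 1.55 × 10^-10
Ka = [H+]²/(0.27 − [H+]) = 1.55 × 10^-10
Neglecting [H+] in the denominator: [H+] = √(1.55 × 10^-10 × 0.27) = 6.47 × 10^-6 M
pH = −log(6.47 × 10^-6) = 5.19

pH = 5.19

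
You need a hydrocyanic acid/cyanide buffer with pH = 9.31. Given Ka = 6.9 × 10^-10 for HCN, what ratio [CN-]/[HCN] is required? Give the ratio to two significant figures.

pKa = -log(6.9 × 10^-10) = 9.161
pH = pKa + log(r) ⇒ log(r) = 9.31 − 9.161 = +0.149
r = [CN-]/[HCN] = 10^(+0.149) = 1.41

ratio = 1.4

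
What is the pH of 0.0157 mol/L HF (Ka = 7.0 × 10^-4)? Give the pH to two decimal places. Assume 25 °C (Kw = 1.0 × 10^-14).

pH = 2.53

HF ⇌ F- + H+
From the ICE table, Ka = x²/(0.0157 − x) = 7.0 × 10^-4.
The 5% rule fails; solving x² + Ka·x − Ka·C₀ = 0 exactly:
x = [−0.0007 + √(0.0007² + 4.4e-05)]/2 = 2.98 × 10^-3 M
pH = −log[H+] = −log(2.98 × 10^-3) = 2.53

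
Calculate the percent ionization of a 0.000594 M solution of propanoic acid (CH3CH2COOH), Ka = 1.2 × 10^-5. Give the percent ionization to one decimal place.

CH3CH2COOH ⇌ CH3CH2COO- + H+; let x = [H+] at equilibrium.
Ka = x²/(C₀ − x); solving the quadratic gives x = 7.86 × 10^-5 M.
Fraction ionized = 7.86 × 10^-5 / 0.000594 = 0.1323 → 13.2%

13.2%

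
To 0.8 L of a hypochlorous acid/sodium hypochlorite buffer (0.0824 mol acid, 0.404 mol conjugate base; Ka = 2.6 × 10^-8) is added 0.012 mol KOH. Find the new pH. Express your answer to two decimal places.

After neutralization: n(HOCl) = 0.0704 mol, n(OCl-) = 0.416 mol.
pKa = −log(2.6 × 10^-8) = 7.585
pH = pKa + log([A⁻]/[HA]) = 7.585 + log(0.416/0.0704) = 7.585 +0.772

pH = 8.36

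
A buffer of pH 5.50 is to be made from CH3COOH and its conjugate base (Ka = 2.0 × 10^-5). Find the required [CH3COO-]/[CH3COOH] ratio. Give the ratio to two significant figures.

ratio = 6.3

pKa = -log(2.0 × 10^-5) = 4.699
pH = pKa + log(r) ⇒ log(r) = 5.50 − 4.699 = +0.801
r = [CH3COO-]/[CH3COOH] = 10^(+0.801) = 6.32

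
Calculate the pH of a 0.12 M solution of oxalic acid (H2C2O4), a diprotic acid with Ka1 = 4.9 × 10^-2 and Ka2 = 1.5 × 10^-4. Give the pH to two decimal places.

Since Ka1 ≫ Ka2, the first ionization dominates [H+].
Ka1 = x²/(0.12 − x) = 4.9 × 10^-2
Solving the quadratic: x = (−Ka1 + √(Ka1² + 4·Ka1·C₀))/2 = 5.60 × 10^-2 M
pH = −log(5.60 × 10^-2) = 1.25

pH = 1.25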